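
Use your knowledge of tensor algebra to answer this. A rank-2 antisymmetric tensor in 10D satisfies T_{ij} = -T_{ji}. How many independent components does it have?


An antisymmetric rank-2 tensor satisfies A_{ij} = -A_{ji}, so diagonal entries are zero.
The independent components are the upper-triangular entries: C(n, 2) = n(n-1)/2.
n = 10
C(10, 2) = 10 * 9 / 2 = 90 / 2 = 45

45


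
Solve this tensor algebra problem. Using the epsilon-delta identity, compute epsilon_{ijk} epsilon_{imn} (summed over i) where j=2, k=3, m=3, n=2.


Using the identity: epsilon_{ijk} epsilon_{imn} = delta_{jm} delta_{kn} - delta_{jn} delta_{km}.
delta_{23} = 0
delta_{32} = 0
delta_{22} = 1
delta_{33} = 1
Result = 0 * 0 - 1 * 1 = 0 - 1 = -1

-1


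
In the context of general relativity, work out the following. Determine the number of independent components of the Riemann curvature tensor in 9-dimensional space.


The Riemann tensor in d dimensions has d^2(d^2 - 1)/12 independent components.
d = 9, so d^2 = 81
d^2 - 1 = 80
d^2(d^2 - 1) = 81 * 80 = 6480
Divide by 12: 6480 / 12 = 540

540


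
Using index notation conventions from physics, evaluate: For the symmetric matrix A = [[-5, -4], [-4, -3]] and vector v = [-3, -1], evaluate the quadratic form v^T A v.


First compute Av:
(Av)_1 = -5*-3 + -4*-1 = 19
(Av)_2 = -4*-3 + -3*-1 = 15
Av = [19, 15]
Then v^T (Av) = -3*19 + -1*15
= -57 + -15 = -72

-72


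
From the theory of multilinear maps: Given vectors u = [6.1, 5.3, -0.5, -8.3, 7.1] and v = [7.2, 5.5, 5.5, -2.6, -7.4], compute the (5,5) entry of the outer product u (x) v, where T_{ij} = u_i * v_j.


The outer product entry T_{ij} = u_i * v_j.
We need i=5, j=5.
u_5 = 7.1, v_5 = -7.4
T_{5,5} = 7.1 * -7.4 = -52.54

-52.54


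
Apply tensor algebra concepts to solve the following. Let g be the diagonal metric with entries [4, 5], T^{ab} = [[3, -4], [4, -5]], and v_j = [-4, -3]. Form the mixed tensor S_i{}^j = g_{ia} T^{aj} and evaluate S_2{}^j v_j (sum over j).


Step 1: lower the first index. For a diagonal metric, g_{ia} T^{aj} = g_{ii} T^{ij} (no sum on i).
g_{22} = 5
S_2{}^1 = 5 * T^{21} = 5 * 4 = 20
S_2{}^2 = 5 * T^{22} = 5 * -5 = -25
Step 2: contract S_2{}^j with v_j.
S_2{}^1 * v_1 = 20 * -4 = -80
S_2{}^2 * v_2 = -25 * -3 = 75
Result = -80 + 75 = -5

-5


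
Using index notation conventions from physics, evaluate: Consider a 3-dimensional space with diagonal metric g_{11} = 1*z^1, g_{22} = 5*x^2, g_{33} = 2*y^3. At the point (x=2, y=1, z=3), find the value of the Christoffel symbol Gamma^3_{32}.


For a diagonal metric, Gamma^k_{ij} = (1/2) g^{kk} (dg_{ik}/dx_j + dg_{jk}/dx_i - dg_{ij}/dx_k).
The metric is diagonal, so g_{ab} = 0 for a != b.
At the given point: g_{11} = 3, g_{22} = 20, g_{33} = 2
g^{33} = 1/2
dg_{33}/dx_2 = dg_{33}/dx_2 = 6
dg_{23}/dx_3 = 0 (off-diagonal)
dg_{32}/dx_3 = 0 (off-diagonal)
Numerator = 6 + 0 - 0 = 6
Gamma^3_{32} = 6 / (2 * 2) = 3/2

3/2


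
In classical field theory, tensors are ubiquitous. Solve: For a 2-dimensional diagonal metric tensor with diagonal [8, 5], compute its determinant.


For a diagonal metric, the determinant is the product of diagonal entries.
Diagonal entries: 8, 5
det(g) = 8 * 5 = 40

40


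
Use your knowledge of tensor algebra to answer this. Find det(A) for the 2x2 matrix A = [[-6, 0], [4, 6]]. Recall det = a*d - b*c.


For a 2x2 matrix [[a, b], [c, d]], det = a*d - b*c.
a = -6, b = 0, c = 4, d = 6
a*d = -6 * 6 = -36
b*c = 0 * 4 = 0
det = -36 - 0 = -36

-36


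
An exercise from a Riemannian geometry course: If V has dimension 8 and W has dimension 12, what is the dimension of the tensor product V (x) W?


The dimension of a tensor product is the product of dimensions.
dim(V) = 8, dim(W) = 12
dim(V (x) W) = 8 * 12 = 96

96


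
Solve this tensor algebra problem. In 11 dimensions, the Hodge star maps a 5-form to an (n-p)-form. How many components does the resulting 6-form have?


The Hodge dual of a p-form on an n-dimensional manifold is an (n-p)-form.
n = 11, p = 5, so dual degree = 11 - 5 = 6
The number of components is C(n, n-p) = C(11, 6) = 462

462


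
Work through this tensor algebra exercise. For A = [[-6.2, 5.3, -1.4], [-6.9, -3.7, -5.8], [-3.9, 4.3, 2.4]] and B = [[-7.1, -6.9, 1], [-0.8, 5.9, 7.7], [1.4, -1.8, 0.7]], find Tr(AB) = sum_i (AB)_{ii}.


Tr(AB) = sum_i (AB)_{ii} where (AB)_{ii} = sum_k A_{ik} B_{ki}.
(AB)_{11} = -6.2*-7.1 + 5.3*-0.8 + -1.4*1.4 = 37.82
(AB)_{22} = -6.9*-6.9 + -3.7*5.9 + -5.8*-1.8 = 36.22
(AB)_{33} = -3.9*1 + 4.3*7.7 + 2.4*0.7 = 30.89
Tr(AB) = 37.82 + 36.22 + 30.89 = 104.93

104.93


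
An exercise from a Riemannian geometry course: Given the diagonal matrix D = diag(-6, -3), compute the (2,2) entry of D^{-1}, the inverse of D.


For a diagonal matrix, the inverse has entries (D^{-1})_{ii} = 1/d_{ii}.
The diagonal entries are: d_{11} = -6, d_{22} = -3
We need (D^{-1})_{22} = 1/d_{22} = 1/-3 = -1/3

-1/3


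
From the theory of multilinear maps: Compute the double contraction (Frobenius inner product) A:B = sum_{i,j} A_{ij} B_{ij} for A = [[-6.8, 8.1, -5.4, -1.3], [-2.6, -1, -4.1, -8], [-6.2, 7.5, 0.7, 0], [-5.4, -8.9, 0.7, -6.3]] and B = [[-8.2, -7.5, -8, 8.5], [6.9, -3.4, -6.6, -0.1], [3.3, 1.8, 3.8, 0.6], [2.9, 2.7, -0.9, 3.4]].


A:B = sum over all i,j of A_{ij} * B_{ij}.
Row 1: -6.8*-8.2=55.76, 8.1*-7.5=-60.75, -5.4*-8=43.2, -1.3*8.5=-11.05 => row sum = 27.16
Row 2: -2.6*6.9=-17.94, -1*-3.4=3.4, -4.1*-6.6=27.06, -8*-0.1=0.8 => row sum = 13.32
Row 3: -6.2*3.3=-20.46, 7.5*1.8=13.5, 0.7*3.8=2.66, 0*0.6=0 => row sum = -4.3
Row 4: -5.4*2.9=-15.66, -8.9*2.7=-24.03, 0.7*-0.9=-0.63, -6.3*3.4=-21.42 => row sum = -61.74
Total = 27.16 + 13.32 + -4.3 + -61.74 = -25.56

-25.56


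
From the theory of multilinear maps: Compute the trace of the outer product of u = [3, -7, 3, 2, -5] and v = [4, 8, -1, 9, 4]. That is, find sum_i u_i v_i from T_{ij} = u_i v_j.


The outer product gives T_{ij} = u_i v_j.
The trace (contraction) is Tr(T) = sum_i T_{ii} = sum_i u_i v_i.
Diagonal entries:
T_{11} = u_1 * v_1 = 3 * 4 = 12
T_{22} = u_2 * v_2 = -7 * 8 = -56
T_{33} = u_3 * v_3 = 3 * -1 = -3
T_{44} = u_4 * v_4 = 2 * 9 = 18
T_{55} = u_5 * v_5 = -5 * 4 = -20
Tr(T) = 12 + -56 + -3 + 18 + -20 = -49

-49


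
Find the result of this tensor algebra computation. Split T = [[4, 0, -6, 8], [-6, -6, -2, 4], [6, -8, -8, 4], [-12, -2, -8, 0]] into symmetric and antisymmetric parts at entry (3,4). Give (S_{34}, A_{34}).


T_{34} = 4
T_{43} = -8
S_{34} = (4 + -8)/2 = -4/2 = -2
A_{34} = (4 - -8)/2 = 12/2 = 6
Check: S + A = -2 + 6 = 4 = T_{34}.

(-2, 6)


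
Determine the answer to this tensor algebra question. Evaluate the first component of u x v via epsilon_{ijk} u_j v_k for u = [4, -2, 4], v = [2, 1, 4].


(u x v)_1 = sum_{j,k} epsilon_{1jk} u_j v_k. Only permutations of (1,2,3) contribute; the two non-zero terms are:
eps_{123} u_2 v_3 = 1 * -2 * 4 = -8
eps_{132} u_3 v_2 = -1 * 4 * 1 = -4
(u x v)_1 = -12

-12


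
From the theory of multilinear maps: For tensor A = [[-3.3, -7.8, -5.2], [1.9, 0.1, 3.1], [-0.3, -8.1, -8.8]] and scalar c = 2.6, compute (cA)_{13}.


Scalar multiplication: (cA)_{ij} = c * A_{ij}.
c = 2.6
A_{13} = -5.2
(cA)_{13} = 2.6 * -5.2 = -13.52

-13.52


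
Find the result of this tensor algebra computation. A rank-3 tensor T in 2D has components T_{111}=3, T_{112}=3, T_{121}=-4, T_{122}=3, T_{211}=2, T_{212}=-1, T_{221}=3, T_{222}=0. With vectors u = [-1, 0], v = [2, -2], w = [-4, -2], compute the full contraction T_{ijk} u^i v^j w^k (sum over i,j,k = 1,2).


S = sum over i,j,k of T_{ijk} u_i v_j w_k. Expanding all 8 terms:
T_{111}*u_1*v_1*w_1 = 3*-1*2*-4 = 24  (running total: 24)
T_{112}*u_1*v_1*w_2 = 3*-1*2*-2 = 12  (running total: 36)
T_{121}*u_1*v_2*w_1 = -4*-1*-2*-4 = 32  (running total: 68)
T_{122}*u_1*v_2*w_2 = 3*-1*-2*-2 = -12  (running total: 56)
T_{211}*u_2*v_1*w_1 = 2*0*2*-4 = 0  (running total: 56)
T_{212}*u_2*v_1*w_2 = -1*0*2*-2 = 0  (running total: 56)
T_{221}*u_2*v_2*w_1 = 3*0*-2*-4 = 0  (running total: 56)
T_{222}*u_2*v_2*w_2 = 0*0*-2*-2 = 0  (running total: 56)
S = 56

56


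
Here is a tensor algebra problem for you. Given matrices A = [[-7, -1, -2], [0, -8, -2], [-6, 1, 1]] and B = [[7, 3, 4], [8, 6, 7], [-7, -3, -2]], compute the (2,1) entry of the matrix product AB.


(AB)_{ij} = sum_k A_{ik} B_{kj}.
For i=2, j=1:
A_{21} * B_{11} = 0 * 7 = 0
A_{22} * B_{21} = -8 * 8 = -64
A_{23} * B_{31} = -2 * -7 = 14
Sum = 0 + -64 + 14 = -50

-50


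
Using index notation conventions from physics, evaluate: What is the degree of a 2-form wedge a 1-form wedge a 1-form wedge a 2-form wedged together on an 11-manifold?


The degree of a wedge product is the sum of the degrees of the individual forms.
Degrees: 2, 1, 1, 2
Total degree = 2 + 1 + 1 + 2 = 6

6


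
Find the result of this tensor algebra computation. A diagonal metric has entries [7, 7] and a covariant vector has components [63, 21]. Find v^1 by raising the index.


To raise an index with a diagonal metric: v^i = v_i / g_{ii}.
For index 1: v_1 = 63, g_{11} = 7
v^1 = 63 / 7 = 9

9


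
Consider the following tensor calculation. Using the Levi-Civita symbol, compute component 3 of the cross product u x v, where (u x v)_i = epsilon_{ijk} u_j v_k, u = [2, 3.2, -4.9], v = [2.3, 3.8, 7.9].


(u x v)_3 = sum_{j,k} epsilon_{3jk} u_j v_k. Only permutations of (1,2,3) contribute; the two non-zero terms are:
eps_{312} u_1 v_2 = 1 * 2 * 3.8 = 7.6
eps_{321} u_2 v_1 = -1 * 3.2 * 2.3 = -7.36
(u x v)_3 = 0.24

0.24


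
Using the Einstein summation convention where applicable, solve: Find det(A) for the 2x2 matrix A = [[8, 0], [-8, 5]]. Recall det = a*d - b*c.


For a 2x2 matrix [[a, b], [c, d]], det = a*d - b*c.
a = 8, b = 0, c = -8, d = 5
a*d = 8 * 5 = 40
b*c = 0 * -8 = 0
det = 40 - 0 = 40

40


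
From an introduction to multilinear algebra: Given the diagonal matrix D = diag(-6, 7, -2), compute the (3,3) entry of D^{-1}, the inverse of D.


For a diagonal matrix, the inverse has entries (D^{-1})_{ii} = 1/d_{ii}.
The diagonal entries are: d_{11} = -6, d_{22} = 7, d_{33} = -2
We need (D^{-1})_{33} = 1/d_{33} = 1/-2 = -1/2

-1/2


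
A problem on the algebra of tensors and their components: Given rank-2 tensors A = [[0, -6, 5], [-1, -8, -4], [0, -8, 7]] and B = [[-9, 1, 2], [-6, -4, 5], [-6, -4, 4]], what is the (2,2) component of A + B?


Tensor addition is component-wise: (A + B)_{ij} = A_{ij} + B_{ij}.
A_{22} = -8
B_{22} = -4
(A + B)_{22} = -8 + -4 = -12

-12


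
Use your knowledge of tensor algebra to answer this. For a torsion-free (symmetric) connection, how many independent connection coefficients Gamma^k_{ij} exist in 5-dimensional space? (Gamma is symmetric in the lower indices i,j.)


Christoffel symbols Gamma^k_{ij} are symmetric in i,j, so there are d * d(d+1)/2 independent symbols.
d = 5
d(d+1)/2 = 5 * 6 / 2 = 15
Total = 5 * 15 = 75

75


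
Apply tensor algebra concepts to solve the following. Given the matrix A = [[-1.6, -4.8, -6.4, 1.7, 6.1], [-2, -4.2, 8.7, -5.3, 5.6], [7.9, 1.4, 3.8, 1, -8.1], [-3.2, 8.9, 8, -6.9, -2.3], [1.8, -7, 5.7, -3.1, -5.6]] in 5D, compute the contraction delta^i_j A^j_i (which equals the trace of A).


The contraction (trace) of a rank-2 tensor is the sum of its diagonal elements.
Diagonal entries: A[1,1] = -1.6, A[2,2] = -4.2, A[3,3] = 3.8, A[4,4] = -6.9, A[5,5] = -5.6
Tr(A) = -1.6 + -4.2 + 3.8 + -6.9 + -5.6 = -14.5

-14.5


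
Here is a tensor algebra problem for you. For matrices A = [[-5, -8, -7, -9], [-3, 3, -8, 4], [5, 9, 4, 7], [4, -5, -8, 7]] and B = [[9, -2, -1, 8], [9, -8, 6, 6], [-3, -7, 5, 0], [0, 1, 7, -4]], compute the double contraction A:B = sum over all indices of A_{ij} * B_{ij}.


A:B = sum over all i,j of A_{ij} * B_{ij}.
Row 1: -5*9=-45, -8*-2=16, -7*-1=7, -9*8=-72 => row sum = -94
Row 2: -3*9=-27, 3*-8=-24, -8*6=-48, 4*6=24 => row sum = -75
Row 3: 5*-3=-15, 9*-7=-63, 4*5=20, 7*0=0 => row sum = -58
Row 4: 4*0=0, -5*1=-5, -8*7=-56, 7*-4=-28 => row sum = -89
Total = -94 + -75 + -58 + -89 = -316

-316


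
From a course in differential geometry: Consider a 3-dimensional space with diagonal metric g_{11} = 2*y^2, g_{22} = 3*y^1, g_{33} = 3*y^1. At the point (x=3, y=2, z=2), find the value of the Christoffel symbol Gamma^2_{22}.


For a diagonal metric, Gamma^k_{ij} = (1/2) g^{kk} (dg_{ik}/dx_j + dg_{jk}/dx_i - dg_{ij}/dx_k).
The metric is diagonal, so g_{ab} = 0 for a != b.
At the given point: g_{11} = 8, g_{22} = 6, g_{33} = 6
g^{22} = 1/6
dg_{22}/dx_2 = dg_{22}/dx_2 = 3
dg_{22}/dx_2 = dg_{22}/dx_2 = 3
dg_{22}/dx_2 = dg_{22}/dx_2 = 3
Numerator = 3 + 3 - 3 = 3
Gamma^2_{22} = 3 / (2 * 6) = 1/4

1/4


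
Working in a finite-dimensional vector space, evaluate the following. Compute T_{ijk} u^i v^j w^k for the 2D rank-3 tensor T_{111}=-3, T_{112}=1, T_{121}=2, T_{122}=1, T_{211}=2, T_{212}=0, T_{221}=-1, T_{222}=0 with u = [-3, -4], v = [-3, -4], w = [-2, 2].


S = sum over i,j,k of T_{ijk} u_i v_j w_k. Expanding all 8 terms:
T_{111}*u_1*v_1*w_1 = -3*-3*-3*-2 = 54  (running total: 54)
T_{112}*u_1*v_1*w_2 = 1*-3*-3*2 = 18  (running total: 72)
T_{121}*u_1*v_2*w_1 = 2*-3*-4*-2 = -48  (running total: 24)
T_{122}*u_1*v_2*w_2 = 1*-3*-4*2 = 24  (running total: 48)
T_{211}*u_2*v_1*w_1 = 2*-4*-3*-2 = -48  (running total: 0)
T_{212}*u_2*v_1*w_2 = 0*-4*-3*2 = 0  (running total: 0)
T_{221}*u_2*v_2*w_1 = -1*-4*-4*-2 = 32  (running total: 32)
T_{222}*u_2*v_2*w_2 = 0*-4*-4*2 = 0  (running total: 32)
S = 32

32


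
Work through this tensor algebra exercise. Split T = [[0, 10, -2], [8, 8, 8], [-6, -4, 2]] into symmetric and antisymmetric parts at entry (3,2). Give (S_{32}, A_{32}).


T_{32} = -4
T_{23} = 8
S_{32} = (-4 + 8)/2 = 4/2 = 2
A_{32} = (-4 - 8)/2 = -12/2 = -6
Check: S + A = 2 + -6 = -4 = T_{32}.

(2, -6)


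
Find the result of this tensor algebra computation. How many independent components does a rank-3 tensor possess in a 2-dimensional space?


The number of components of a rank-r tensor in d dimensions is d^r.
Here d = 2 and r = 3.
2^3 = 8

8


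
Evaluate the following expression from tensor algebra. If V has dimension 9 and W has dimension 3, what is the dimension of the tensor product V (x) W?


The dimension of a tensor product is the product of dimensions.
dim(V) = 9, dim(W) = 3
dim(V (x) W) = 9 * 3 = 27

27


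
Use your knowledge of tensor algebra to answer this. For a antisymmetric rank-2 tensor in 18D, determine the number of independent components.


A antisymmetric rank-2 tensor in d dimensions has d(d-1)/2 independent components.
d = 18
d(d-1)/2 = 18 * 17 / 2 = 306 / 2 = 153

153


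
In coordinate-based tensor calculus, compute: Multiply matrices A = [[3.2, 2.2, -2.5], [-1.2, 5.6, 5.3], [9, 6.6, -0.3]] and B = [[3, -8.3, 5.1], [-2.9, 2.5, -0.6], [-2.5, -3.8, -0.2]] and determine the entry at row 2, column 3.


(AB)_{ij} = sum_k A_{ik} B_{kj}.
For i=2, j=3:
A_{21} * B_{13} = -1.2 * 5.1 = -6.12
A_{22} * B_{23} = 5.6 * -0.6 = -3.36
A_{23} * B_{33} = 5.3 * -0.2 = -1.06
Sum = -6.12 + -3.36 + -1.06 = -10.54

-10.54


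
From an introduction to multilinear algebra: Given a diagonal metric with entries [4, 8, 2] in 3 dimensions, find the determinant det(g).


For a diagonal metric, the determinant is the product of diagonal entries.
Diagonal entries: 4, 8, 2
det(g) = 4 * 8 * 2 = 64

64


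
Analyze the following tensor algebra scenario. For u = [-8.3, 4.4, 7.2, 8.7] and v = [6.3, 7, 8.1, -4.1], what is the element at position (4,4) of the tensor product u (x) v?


The outer product entry T_{ij} = u_i * v_j.
We need i=4, j=4.
u_4 = 8.7, v_4 = -4.1
T_{4,4} = 8.7 * -4.1 = -35.67

-35.67


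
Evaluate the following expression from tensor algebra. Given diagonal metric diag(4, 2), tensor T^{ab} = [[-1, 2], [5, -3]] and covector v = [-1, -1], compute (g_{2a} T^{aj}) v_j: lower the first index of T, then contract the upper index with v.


Step 1: lower the first index. For a diagonal metric, g_{ia} T^{aj} = g_{ii} T^{ij} (no sum on i).
g_{22} = 2
S_2{}^1 = 2 * T^{21} = 2 * 5 = 10
S_2{}^2 = 2 * T^{22} = 2 * -3 = -6
Step 2: contract S_2{}^j with v_j.
S_2{}^1 * v_1 = 10 * -1 = -10
S_2{}^2 * v_2 = -6 * -1 = 6
Result = -10 + 6 = -4

-4


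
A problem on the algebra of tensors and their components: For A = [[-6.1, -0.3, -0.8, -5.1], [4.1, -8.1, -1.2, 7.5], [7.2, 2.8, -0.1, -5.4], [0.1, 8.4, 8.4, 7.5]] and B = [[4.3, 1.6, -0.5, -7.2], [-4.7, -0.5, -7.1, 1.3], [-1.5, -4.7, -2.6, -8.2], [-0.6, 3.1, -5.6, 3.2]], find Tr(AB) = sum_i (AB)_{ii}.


Tr(AB) = sum_i (AB)_{ii} where (AB)_{ii} = sum_k A_{ik} B_{ki}.
(AB)_{11} = -6.1*4.3 + -0.3*-4.7 + -0.8*-1.5 + -5.1*-0.6 = -20.56
(AB)_{22} = 4.1*1.6 + -8.1*-0.5 + -1.2*-4.7 + 7.5*3.1 = 39.5
(AB)_{33} = 7.2*-0.5 + 2.8*-7.1 + -0.1*-2.6 + -5.4*-5.6 = 7.02
(AB)_{44} = 0.1*-7.2 + 8.4*1.3 + 8.4*-8.2 + 7.5*3.2 = -34.68
Tr(AB) = -20.56 + 39.5 + 7.02 + -34.68 = -8.72

-8.72


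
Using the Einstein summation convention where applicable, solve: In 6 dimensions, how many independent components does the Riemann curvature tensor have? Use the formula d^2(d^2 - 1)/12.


The Riemann tensor in d dimensions has d^2(d^2 - 1)/12 independent components.
d = 6, so d^2 = 36
d^2 - 1 = 35
d^2(d^2 - 1) = 36 * 35 = 1260
Divide by 12: 1260 / 12 = 105

105


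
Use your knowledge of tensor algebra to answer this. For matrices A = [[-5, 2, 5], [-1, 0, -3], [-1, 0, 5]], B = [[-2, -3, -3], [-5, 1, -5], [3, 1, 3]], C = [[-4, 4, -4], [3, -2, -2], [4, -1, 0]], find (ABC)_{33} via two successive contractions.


(ABC)_{33} = sum_m (AB)_{3m} C_{m3}. First compute row 3 of AB.
(AB)_{31} = -1*-2 + 0*-5 + 5*3 = 17
(AB)_{32} = -1*-3 + 0*1 + 5*1 = 8
(AB)_{33} = -1*-3 + 0*-5 + 5*3 = 18
Now contract with column 3 of C:
(AB)_{31} * C_{13} = 17 * -4 = -68
(AB)_{32} * C_{23} = 8 * -2 = -16
(AB)_{33} * C_{33} = 18 * 0 = 0
(ABC)_{33} = -68 + -16 + 0 = -84

-84


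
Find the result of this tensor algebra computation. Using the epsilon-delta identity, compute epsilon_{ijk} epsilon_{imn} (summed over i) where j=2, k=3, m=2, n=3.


Using the identity: epsilon_{ijk} epsilon_{imn} = delta_{jm} delta_{kn} - delta_{jn} delta_{km}.
delta_{22} = 1
delta_{33} = 1
delta_{23} = 0
delta_{32} = 0
Result = 1 * 1 - 0 * 0 = 1 - 0 = 1

1


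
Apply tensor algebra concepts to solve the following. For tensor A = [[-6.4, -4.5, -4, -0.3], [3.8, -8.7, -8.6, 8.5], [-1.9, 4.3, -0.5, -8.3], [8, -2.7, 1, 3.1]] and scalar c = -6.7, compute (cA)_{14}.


Scalar multiplication: (cA)_{ij} = c * A_{ij}.
c = -6.7
A_{14} = -0.3
(cA)_{14} = -6.7 * -0.3 = 2.01

2.01


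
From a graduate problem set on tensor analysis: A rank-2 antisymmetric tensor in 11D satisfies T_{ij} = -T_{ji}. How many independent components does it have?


An antisymmetric rank-2 tensor satisfies A_{ij} = -A_{ji}, so diagonal entries are zero.
The independent components are the upper-triangular entries: C(n, 2) = n(n-1)/2.
n = 11
C(11, 2) = 11 * 10 / 2 = 110 / 2 = 55

55


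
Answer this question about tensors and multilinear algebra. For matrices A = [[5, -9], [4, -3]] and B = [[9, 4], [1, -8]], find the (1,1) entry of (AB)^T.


(AB)^T_{ij} = (AB)_{ji} = sum_k A_{jk} B_{ki}.
For i=1, j=1 we need (AB)_{11}:
A_{11} * B_{11} = 5 * 9 = 45
A_{12} * B_{21} = -9 * 1 = -9
Sum = 45 + -9 = 36

36


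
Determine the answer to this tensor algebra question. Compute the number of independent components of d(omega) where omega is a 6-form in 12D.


The exterior derivative of a p-form is a (p+1)-form.
Its number of independent components is C(n, p+1).
n = 12, p+1 = 7
C(12, 7) = 792

792


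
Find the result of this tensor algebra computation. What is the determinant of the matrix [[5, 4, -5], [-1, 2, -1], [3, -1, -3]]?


Expanding along the first row, det(A) = a11*M_11 - a12*M_12 + a13*M_13, where M_1j is the (1,j) minor.
Minor M_11 = 2*-3 - -1*-1 = -7
Minor M_12 = -1*-3 - -1*3 = 6
Minor M_13 = -1*-1 - 2*3 = -5
det = 5*(-7) - 4*(6) + -5*(-5)
    = -35 - 24 + 25
    = -34

-34


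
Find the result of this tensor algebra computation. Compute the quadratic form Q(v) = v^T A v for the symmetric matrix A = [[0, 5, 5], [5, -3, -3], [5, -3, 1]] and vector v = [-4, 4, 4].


First compute Av:
(Av)_1 = 0*-4 + 5*4 + 5*4 = 40
(Av)_2 = 5*-4 + -3*4 + -3*4 = -44
(Av)_3 = 5*-4 + -3*4 + 1*4 = -28
Av = [40, -44, -28]
Then v^T (Av) = -4*40 + 4*-44 + 4*-28
= -160 + -176 + -112 = -448

-448


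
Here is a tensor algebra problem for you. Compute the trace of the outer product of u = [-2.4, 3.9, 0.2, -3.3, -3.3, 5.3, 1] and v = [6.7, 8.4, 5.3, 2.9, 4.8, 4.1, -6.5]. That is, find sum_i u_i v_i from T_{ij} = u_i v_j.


The outer product gives T_{ij} = u_i v_j.
The trace (contraction) is Tr(T) = sum_i T_{ii} = sum_i u_i v_i.
Diagonal entries:
T_{11} = u_1 * v_1 = -2.4 * 6.7 = -16.08
T_{22} = u_2 * v_2 = 3.9 * 8.4 = 32.76
T_{33} = u_3 * v_3 = 0.2 * 5.3 = 1.06
T_{44} = u_4 * v_4 = -3.3 * 2.9 = -9.57
T_{55} = u_5 * v_5 = -3.3 * 4.8 = -15.84
T_{66} = u_6 * v_6 = 5.3 * 4.1 = 21.73
T_{77} = u_7 * v_7 = 1 * -6.5 = -6.5
Tr(T) = -16.08 + 32.76 + 1.06 + -9.57 + -15.84 + 21.73 + -6.5 = 7.56

7.56


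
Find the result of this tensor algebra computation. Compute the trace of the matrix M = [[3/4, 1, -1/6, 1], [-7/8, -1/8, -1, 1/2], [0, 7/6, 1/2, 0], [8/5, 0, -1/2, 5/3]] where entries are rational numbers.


The trace is the sum of diagonal entries.
Diagonal: M[1,1] = 3/4, M[2,2] = -1/8, M[3,3] = 1/2, M[4,4] = 5/3
Tr(M) = 3/4 + -1/8 + 1/2 + 5/3
Computing step by step:
After adding M[1,1]: 3/4
After adding M[2,2]: 5/8
After adding M[3,3]: 9/8
After adding M[4,4]: 67/24
Tr(M) = 67/24

67/24


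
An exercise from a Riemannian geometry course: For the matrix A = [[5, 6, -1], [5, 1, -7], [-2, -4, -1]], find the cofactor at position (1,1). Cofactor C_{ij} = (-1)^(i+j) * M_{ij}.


To find cofactor C_{11}, delete row 1 and column 1.
The resulting 2x2 submatrix is: [[1, -7], [-4, -1]]
Minor M_{11} = 1*-1 - -7*-4
  = -1 - 28 = -29
Sign = (-1)^(1+1) = (-1)^2 = 1
Cofactor C_{11} = 1 * -29 = -29

-29


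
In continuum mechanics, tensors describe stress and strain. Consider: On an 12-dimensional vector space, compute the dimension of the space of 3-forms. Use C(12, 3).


The dimension of the space of p-forms on an n-dimensional space is C(n, p).
n = 12, p = 3
C(12, 3) = 12! / (3! * 9!) = 220

220


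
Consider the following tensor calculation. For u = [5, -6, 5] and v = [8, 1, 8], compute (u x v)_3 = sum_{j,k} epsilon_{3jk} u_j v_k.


(u x v)_3 = sum_{j,k} epsilon_{3jk} u_j v_k. Only permutations of (1,2,3) contribute; the two non-zero terms are:
eps_{312} u_1 v_2 = 1 * 5 * 1 = 5
eps_{321} u_2 v_1 = -1 * -6 * 8 = 48
(u x v)_3 = 53

53


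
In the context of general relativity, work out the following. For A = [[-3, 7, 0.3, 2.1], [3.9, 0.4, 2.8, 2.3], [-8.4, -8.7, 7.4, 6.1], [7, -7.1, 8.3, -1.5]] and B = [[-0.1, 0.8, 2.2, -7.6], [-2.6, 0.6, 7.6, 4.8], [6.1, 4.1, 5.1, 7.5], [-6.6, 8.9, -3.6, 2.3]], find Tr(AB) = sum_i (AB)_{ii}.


Tr(AB) = sum_i (AB)_{ii} where (AB)_{ii} = sum_k A_{ik} B_{ki}.
(AB)_{11} = -3*-0.1 + 7*-2.6 + 0.3*6.1 + 2.1*-6.6 = -29.93
(AB)_{22} = 3.9*0.8 + 0.4*0.6 + 2.8*4.1 + 2.3*8.9 = 35.31
(AB)_{33} = -8.4*2.2 + -8.7*7.6 + 7.4*5.1 + 6.1*-3.6 = -68.82
(AB)_{44} = 7*-7.6 + -7.1*4.8 + 8.3*7.5 + -1.5*2.3 = -28.48
Tr(AB) = -29.93 + 35.31 + -68.82 + -28.48 = -91.92

-91.92


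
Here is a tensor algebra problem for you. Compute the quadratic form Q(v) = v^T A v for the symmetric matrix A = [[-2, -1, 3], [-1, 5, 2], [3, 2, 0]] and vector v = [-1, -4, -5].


First compute Av:
(Av)_1 = -2*-1 + -1*-4 + 3*-5 = -9
(Av)_2 = -1*-1 + 5*-4 + 2*-5 = -29
(Av)_3 = 3*-1 + 2*-4 + 0*-5 = -11
Av = [-9, -29, -11]
Then v^T (Av) = -1*-9 + -4*-29 + -5*-11
= 9 + 116 + 55 = 180

180


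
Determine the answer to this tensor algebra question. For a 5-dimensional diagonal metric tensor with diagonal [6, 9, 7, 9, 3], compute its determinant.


For a diagonal metric, the determinant is the product of diagonal entries.
Diagonal entries: 6, 9, 7, 9, 3
det(g) = 6 * 9 * 7 * 9 * 3 = 10206

10206


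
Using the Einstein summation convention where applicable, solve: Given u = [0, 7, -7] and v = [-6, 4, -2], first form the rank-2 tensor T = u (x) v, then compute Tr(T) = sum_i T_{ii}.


The outer product gives T_{ij} = u_i v_j.
The trace (contraction) is Tr(T) = sum_i T_{ii} = sum_i u_i v_i.
Diagonal entries:
T_{11} = u_1 * v_1 = 0 * -6 = 0
T_{22} = u_2 * v_2 = 7 * 4 = 28
T_{33} = u_3 * v_3 = -7 * -2 = 14
Tr(T) = 0 + 28 + 14 = 42

42


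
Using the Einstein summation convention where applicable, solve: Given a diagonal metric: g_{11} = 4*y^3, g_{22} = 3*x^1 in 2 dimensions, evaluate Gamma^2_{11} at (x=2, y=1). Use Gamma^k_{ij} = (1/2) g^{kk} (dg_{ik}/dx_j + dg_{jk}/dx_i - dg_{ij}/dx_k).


For a diagonal metric, Gamma^k_{ij} = (1/2) g^{kk} (dg_{ik}/dx_j + dg_{jk}/dx_i - dg_{ij}/dx_k).
The metric is diagonal, so g_{ab} = 0 for a != b.
At the given point: g_{11} = 4, g_{22} = 6
g^{22} = 1/6
dg_{12}/dx_1 = 0 (off-diagonal)
dg_{12}/dx_1 = 0 (off-diagonal)
dg_{11}/dx_2 = dg_{11}/dx_2 = 12
Numerator = 0 + 0 - 12 = -12
Gamma^2_{11} = -12 / (2 * 6) = -1

-1


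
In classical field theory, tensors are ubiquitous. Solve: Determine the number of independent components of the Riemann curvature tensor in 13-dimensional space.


The Riemann tensor in d dimensions has d^2(d^2 - 1)/12 independent components.
d = 13, so d^2 = 169
d^2 - 1 = 168
d^2(d^2 - 1) = 169 * 168 = 28392
Divide by 12: 28392 / 12 = 2366

2366


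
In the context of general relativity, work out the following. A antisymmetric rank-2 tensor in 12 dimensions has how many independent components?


A antisymmetric rank-2 tensor in d dimensions has d(d-1)/2 independent components.
d = 12
d(d-1)/2 = 12 * 11 / 2 = 132 / 2 = 66

66


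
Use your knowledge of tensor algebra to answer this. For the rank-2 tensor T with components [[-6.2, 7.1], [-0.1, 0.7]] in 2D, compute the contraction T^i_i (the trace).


The contraction (trace) of a rank-2 tensor is the sum of its diagonal elements.
Diagonal entries: A[1,1] = -6.2, A[2,2] = 0.7
Tr(A) = -6.2 + 0.7 = -5.5

-5.5


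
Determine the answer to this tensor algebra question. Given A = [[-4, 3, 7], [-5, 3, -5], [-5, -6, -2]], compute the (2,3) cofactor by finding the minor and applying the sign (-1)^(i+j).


To find cofactor C_{23}, delete row 2 and column 3.
The resulting 2x2 submatrix is: [[-4, 3], [-5, -6]]
Minor M_{23} = -4*-6 - 3*-5
  = 24 - -15 = 39
Sign = (-1)^(2+3) = (-1)^5 = -1
Cofactor C_{23} = -1 * 39 = -39

-39


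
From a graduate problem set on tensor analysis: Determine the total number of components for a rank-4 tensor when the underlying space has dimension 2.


The number of components of a rank-r tensor in d dimensions is d^r.
Here d = 2 and r = 4.
2^4 = 16

16


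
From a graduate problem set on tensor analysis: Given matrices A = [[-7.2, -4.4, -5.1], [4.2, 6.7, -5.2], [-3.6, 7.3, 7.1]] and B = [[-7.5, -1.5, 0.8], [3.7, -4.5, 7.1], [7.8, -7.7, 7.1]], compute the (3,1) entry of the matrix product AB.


(AB)_{ij} = sum_k A_{ik} B_{kj}.
For i=3, j=1:
A_{31} * B_{11} = -3.6 * -7.5 = 27
A_{32} * B_{21} = 7.3 * 3.7 = 27.01
A_{33} * B_{31} = 7.1 * 7.8 = 55.38
Sum = 27 + 27.01 + 55.38 = 109.39

109.39


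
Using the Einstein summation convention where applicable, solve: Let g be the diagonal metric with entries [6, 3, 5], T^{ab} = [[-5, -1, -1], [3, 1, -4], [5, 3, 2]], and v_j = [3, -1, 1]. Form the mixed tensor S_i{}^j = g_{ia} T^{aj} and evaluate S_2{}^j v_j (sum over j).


Step 1: lower the first index. For a diagonal metric, g_{ia} T^{aj} = g_{ii} T^{ij} (no sum on i).
g_{22} = 3
S_2{}^1 = 3 * T^{21} = 3 * 3 = 9
S_2{}^2 = 3 * T^{22} = 3 * 1 = 3
S_2{}^3 = 3 * T^{23} = 3 * -4 = -12
Step 2: contract S_2{}^j with v_j.
S_2{}^1 * v_1 = 9 * 3 = 27
S_2{}^2 * v_2 = 3 * -1 = -3
S_2{}^3 * v_3 = -12 * 1 = -12
Result = 27 + -3 + -12 = 12

12


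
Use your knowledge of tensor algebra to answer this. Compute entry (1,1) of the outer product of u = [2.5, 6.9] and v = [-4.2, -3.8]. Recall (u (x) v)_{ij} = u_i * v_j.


The outer product entry T_{ij} = u_i * v_j.
We need i=1, j=1.
u_1 = 2.5, v_1 = -4.2
T_{1,1} = 2.5 * -4.2 = -10.5

-10.5


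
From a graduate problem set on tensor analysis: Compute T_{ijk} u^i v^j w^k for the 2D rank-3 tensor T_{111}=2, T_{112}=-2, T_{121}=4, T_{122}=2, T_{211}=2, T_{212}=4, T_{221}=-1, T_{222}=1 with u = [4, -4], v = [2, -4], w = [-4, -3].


S = sum over i,j,k of T_{ijk} u_i v_j w_k. Expanding all 8 terms:
T_{111}*u_1*v_1*w_1 = 2*4*2*-4 = -64  (running total: -64)
T_{112}*u_1*v_1*w_2 = -2*4*2*-3 = 48  (running total: -16)
T_{121}*u_1*v_2*w_1 = 4*4*-4*-4 = 256  (running total: 240)
T_{122}*u_1*v_2*w_2 = 2*4*-4*-3 = 96  (running total: 336)
T_{211}*u_2*v_1*w_1 = 2*-4*2*-4 = 64  (running total: 400)
T_{212}*u_2*v_1*w_2 = 4*-4*2*-3 = 96  (running total: 496)
T_{221}*u_2*v_2*w_1 = -1*-4*-4*-4 = 64  (running total: 560)
T_{222}*u_2*v_2*w_2 = 1*-4*-4*-3 = -48  (running total: 512)
S = 512

512


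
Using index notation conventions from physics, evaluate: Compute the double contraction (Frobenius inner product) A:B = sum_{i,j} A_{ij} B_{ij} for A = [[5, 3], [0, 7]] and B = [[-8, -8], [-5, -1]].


A:B = sum over all i,j of A_{ij} * B_{ij}.
Row 1: 5*-8=-40, 3*-8=-24 => row sum = -64
Row 2: 0*-5=0, 7*-1=-7 => row sum = -7
Total = -64 + -7 = -71

-71


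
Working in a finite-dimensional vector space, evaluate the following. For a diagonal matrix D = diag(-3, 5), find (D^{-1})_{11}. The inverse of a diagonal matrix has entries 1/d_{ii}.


For a diagonal matrix, the inverse has entries (D^{-1})_{ii} = 1/d_{ii}.
The diagonal entries are: d_{11} = -3, d_{22} = 5
We need (D^{-1})_{11} = 1/d_{11} = 1/-3 = -1/3

-1/3


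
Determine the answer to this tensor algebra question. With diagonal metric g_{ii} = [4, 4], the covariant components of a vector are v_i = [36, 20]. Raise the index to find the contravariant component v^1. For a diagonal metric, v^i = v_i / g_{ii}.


To raise an index with a diagonal metric: v^i = v_i / g_{ii}.
For index 1: v_1 = 36, g_{11} = 4
v^1 = 36 / 4 = 9

9


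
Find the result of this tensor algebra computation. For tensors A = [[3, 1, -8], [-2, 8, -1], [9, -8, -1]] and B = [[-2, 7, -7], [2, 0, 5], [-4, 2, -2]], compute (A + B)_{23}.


Tensor addition is component-wise: (A + B)_{ij} = A_{ij} + B_{ij}.
A_{23} = -1
B_{23} = 5
(A + B)_{23} = -1 + 5 = 4

4


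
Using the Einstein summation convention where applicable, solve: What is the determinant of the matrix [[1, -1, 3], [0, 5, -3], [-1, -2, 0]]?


Expanding along the first row, det(A) = a11*M_11 - a12*M_12 + a13*M_13, where M_1j is the (1,j) minor.
Minor M_11 = 5*0 - -3*-2 = -6
Minor M_12 = 0*0 - -3*-1 = -3
Minor M_13 = 0*-2 - 5*-1 = 5
det = 1*(-6) - -1*(-3) + 3*(5)
    = -6 - 3 + 15
    = 6

6


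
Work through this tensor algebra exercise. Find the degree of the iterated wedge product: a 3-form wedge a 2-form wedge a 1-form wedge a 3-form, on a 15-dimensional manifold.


The degree of a wedge product is the sum of the degrees of the individual forms.
Degrees: 3, 2, 1, 3
Total degree = 3 + 2 + 1 + 3 = 9

9


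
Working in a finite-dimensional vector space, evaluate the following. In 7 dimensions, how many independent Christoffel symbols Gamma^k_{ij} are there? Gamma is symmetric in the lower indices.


Christoffel symbols Gamma^k_{ij} are symmetric in i,j, so there are d * d(d+1)/2 independent symbols.
d = 7
d(d+1)/2 = 7 * 8 / 2 = 28
Total = 7 * 28 = 196

196


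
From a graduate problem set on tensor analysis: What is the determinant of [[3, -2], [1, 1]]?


For a 2x2 matrix [[a, b], [c, d]], det = a*d - b*c.
a = 3, b = -2, c = 1, d = 1
a*d = 3 * 1 = 3
b*c = -2 * 1 = -2
det = 3 - -2 = 5

5


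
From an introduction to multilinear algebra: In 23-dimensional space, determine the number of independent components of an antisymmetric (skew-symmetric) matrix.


An antisymmetric rank-2 tensor satisfies A_{ij} = -A_{ji}, so diagonal entries are zero.
The independent components are the upper-triangular entries: C(n, 2) = n(n-1)/2.
n = 23
C(23, 2) = 23 * 22 / 2 = 506 / 2 = 253

253


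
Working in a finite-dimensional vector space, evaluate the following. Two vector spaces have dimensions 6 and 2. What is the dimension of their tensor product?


The dimension of a tensor product is the product of dimensions.
dim(V) = 6, dim(W) = 2
dim(V (x) W) = 6 * 2 = 12

12


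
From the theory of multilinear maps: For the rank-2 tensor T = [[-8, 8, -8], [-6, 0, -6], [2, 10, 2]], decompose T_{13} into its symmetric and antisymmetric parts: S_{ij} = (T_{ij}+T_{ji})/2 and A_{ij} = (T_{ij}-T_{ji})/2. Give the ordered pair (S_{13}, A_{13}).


T_{13} = -8
T_{31} = 2
S_{13} = (-8 + 2)/2 = -6/2 = -3
A_{13} = (-8 - 2)/2 = -10/2 = -5
Check: S + A = -3 + -5 = -8 = T_{13}.

(-3, -5)


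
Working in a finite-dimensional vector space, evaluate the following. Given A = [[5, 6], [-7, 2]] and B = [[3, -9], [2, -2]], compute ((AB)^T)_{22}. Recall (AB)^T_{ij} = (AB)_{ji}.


(AB)^T_{ij} = (AB)_{ji} = sum_k A_{jk} B_{ki}.
For i=2, j=2 we need (AB)_{22}:
A_{21} * B_{12} = -7 * -9 = 63
A_{22} * B_{22} = 2 * -2 = -4
Sum = 63 + -4 = 59

59


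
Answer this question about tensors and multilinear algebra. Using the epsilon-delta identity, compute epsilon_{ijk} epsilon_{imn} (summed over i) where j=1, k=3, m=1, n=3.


Using the identity: epsilon_{ijk} epsilon_{imn} = delta_{jm} delta_{kn} - delta_{jn} delta_{km}.
delta_{11} = 1
delta_{33} = 1
delta_{13} = 0
delta_{31} = 0
Result = 1 * 1 - 0 * 0 = 1 - 0 = 1

1


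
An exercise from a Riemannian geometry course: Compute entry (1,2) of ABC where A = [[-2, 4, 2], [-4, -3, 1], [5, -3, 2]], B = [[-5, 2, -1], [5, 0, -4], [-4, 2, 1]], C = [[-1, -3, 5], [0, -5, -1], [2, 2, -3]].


(ABC)_{12} = sum_m (AB)_{1m} C_{m2}. First compute row 1 of AB.
(AB)_{11} = -2*-5 + 4*5 + 2*-4 = 22
(AB)_{12} = -2*2 + 4*0 + 2*2 = 0
(AB)_{13} = -2*-1 + 4*-4 + 2*1 = -12
Now contract with column 2 of C:
(AB)_{11} * C_{12} = 22 * -3 = -66
(AB)_{12} * C_{22} = 0 * -5 = 0
(AB)_{13} * C_{32} = -12 * 2 = -24
(ABC)_{12} = -66 + 0 + -24 = -90

-90


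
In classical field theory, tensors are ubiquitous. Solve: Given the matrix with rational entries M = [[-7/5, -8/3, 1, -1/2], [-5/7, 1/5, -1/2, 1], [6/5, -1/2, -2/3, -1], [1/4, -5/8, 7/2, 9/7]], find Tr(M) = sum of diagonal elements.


The trace is the sum of diagonal entries.
Diagonal: M[1,1] = -7/5, M[2,2] = 1/5, M[3,3] = -2/3, M[4,4] = 9/7
Tr(M) = -7/5 + 1/5 + -2/3 + 9/7
Computing step by step:
After adding M[1,1]: -7/5
After adding M[2,2]: -6/5
After adding M[3,3]: -28/15
After adding M[4,4]: -61/105
Tr(M) = -61/105

-61/105


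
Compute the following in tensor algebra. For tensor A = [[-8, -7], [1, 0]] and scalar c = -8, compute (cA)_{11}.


Scalar multiplication: (cA)_{ij} = c * A_{ij}.
c = -8
A_{11} = -8
(cA)_{11} = -8 * -8 = 64

64


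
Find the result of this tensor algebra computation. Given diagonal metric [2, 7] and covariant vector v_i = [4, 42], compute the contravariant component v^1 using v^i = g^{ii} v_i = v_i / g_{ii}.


To raise an index with a diagonal metric: v^i = v_i / g_{ii}.
For index 1: v_1 = 4, g_{11} = 2
v^1 = 4 / 2 = 2

2


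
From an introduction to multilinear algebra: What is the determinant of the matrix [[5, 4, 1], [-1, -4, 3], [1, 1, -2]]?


Expanding along the first row, det(A) = a11*M_11 - a12*M_12 + a13*M_13, where M_1j is the (1,j) minor.
Minor M_11 = -4*-2 - 3*1 = 5
Minor M_12 = -1*-2 - 3*1 = -1
Minor M_13 = -1*1 - -4*1 = 3
det = 5*(5) - 4*(-1) + 1*(3)
    = 25 - -4 + 3
    = 32

32


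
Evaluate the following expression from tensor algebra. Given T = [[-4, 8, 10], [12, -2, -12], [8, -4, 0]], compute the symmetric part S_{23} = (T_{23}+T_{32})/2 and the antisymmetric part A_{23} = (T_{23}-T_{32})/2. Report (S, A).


T_{23} = -12
T_{32} = -4
S_{23} = (-12 + -4)/2 = -16/2 = -8
A_{23} = (-12 - -4)/2 = -8/2 = -4
Check: S + A = -8 + -4 = -12 = T_{23}.

(-8, -4)


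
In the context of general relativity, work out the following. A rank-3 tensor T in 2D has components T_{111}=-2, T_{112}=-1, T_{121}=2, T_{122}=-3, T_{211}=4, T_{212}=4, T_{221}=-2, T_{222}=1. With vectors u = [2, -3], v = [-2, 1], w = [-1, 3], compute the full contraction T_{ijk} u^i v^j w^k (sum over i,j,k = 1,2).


S = sum over i,j,k of T_{ijk} u_i v_j w_k. Expanding all 8 terms:
T_{111}*u_1*v_1*w_1 = -2*2*-2*-1 = -8  (running total: -8)
T_{112}*u_1*v_1*w_2 = -1*2*-2*3 = 12  (running total: 4)
T_{121}*u_1*v_2*w_1 = 2*2*1*-1 = -4  (running total: 0)
T_{122}*u_1*v_2*w_2 = -3*2*1*3 = -18  (running total: -18)
T_{211}*u_2*v_1*w_1 = 4*-3*-2*-1 = -24  (running total: -42)
T_{212}*u_2*v_1*w_2 = 4*-3*-2*3 = 72  (running total: 30)
T_{221}*u_2*v_2*w_1 = -2*-3*1*-1 = -6  (running total: 24)
T_{222}*u_2*v_2*w_2 = 1*-3*1*3 = -9  (running total: 15)
S = 15

15


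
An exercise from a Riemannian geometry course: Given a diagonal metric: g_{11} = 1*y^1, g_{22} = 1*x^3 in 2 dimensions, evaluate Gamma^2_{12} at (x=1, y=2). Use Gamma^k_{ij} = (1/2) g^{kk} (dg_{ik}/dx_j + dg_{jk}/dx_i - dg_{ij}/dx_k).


For a diagonal metric, Gamma^k_{ij} = (1/2) g^{kk} (dg_{ik}/dx_j + dg_{jk}/dx_i - dg_{ij}/dx_k).
The metric is diagonal, so g_{ab} = 0 for a != b.
At the given point: g_{11} = 2, g_{22} = 1
g^{22} = 1/1
dg_{12}/dx_2 = 0 (off-diagonal)
dg_{22}/dx_1 = dg_{22}/dx_1 = 3
dg_{12}/dx_2 = 0 (off-diagonal)
Numerator = 0 + 3 - 0 = 3
Gamma^2_{12} = 3 / (2 * 1) = 3/2

3/2


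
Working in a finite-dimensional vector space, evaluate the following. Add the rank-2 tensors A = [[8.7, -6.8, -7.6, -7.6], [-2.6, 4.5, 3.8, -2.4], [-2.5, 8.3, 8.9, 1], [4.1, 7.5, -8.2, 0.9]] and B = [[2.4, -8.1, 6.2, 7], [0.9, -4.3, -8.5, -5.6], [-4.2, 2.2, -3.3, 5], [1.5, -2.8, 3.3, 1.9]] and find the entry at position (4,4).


Tensor addition is component-wise: (A + B)_{ij} = A_{ij} + B_{ij}.
A_{44} = 0.9
B_{44} = 1.9
(A + B)_{44} = 0.9 + 1.9 = 2.8

2.8


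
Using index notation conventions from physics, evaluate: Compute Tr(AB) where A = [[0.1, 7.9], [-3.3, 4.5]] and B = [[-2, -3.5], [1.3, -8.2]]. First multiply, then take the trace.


Tr(AB) = sum_i (AB)_{ii} where (AB)_{ii} = sum_k A_{ik} B_{ki}.
(AB)_{11} = 0.1*-2 + 7.9*1.3 = 10.07
(AB)_{22} = -3.3*-3.5 + 4.5*-8.2 = -25.35
Tr(AB) = 10.07 + -25.35 = -15.28

-15.28


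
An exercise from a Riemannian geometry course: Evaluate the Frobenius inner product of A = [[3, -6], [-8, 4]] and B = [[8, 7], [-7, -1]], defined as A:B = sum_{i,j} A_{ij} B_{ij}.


A:B = sum over all i,j of A_{ij} * B_{ij}.
Row 1: 3*8=24, -6*7=-42 => row sum = -18
Row 2: -8*-7=56, 4*-1=-4 => row sum = 52
Total = -18 + 52 = 34

34


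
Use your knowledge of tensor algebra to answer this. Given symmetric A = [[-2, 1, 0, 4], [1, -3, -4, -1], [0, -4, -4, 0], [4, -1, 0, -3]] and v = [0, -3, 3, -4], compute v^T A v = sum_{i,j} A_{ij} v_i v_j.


First compute Av:
(Av)_1 = -2*0 + 1*-3 + 0*3 + 4*-4 = -19
(Av)_2 = 1*0 + -3*-3 + -4*3 + -1*-4 = 1
(Av)_3 = 0*0 + -4*-3 + -4*3 + 0*-4 = 0
(Av)_4 = 4*0 + -1*-3 + 0*3 + -3*-4 = 15
Av = [-19, 1, 0, 15]
Then v^T (Av) = 0*-19 + -3*1 + 3*0 + -4*15
= 0 + -3 + 0 + -60 = -63

-63


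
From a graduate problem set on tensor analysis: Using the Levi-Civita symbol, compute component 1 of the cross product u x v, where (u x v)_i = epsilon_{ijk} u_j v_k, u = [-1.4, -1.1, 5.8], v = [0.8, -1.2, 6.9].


(u x v)_1 = sum_{j,k} epsilon_{1jk} u_j v_k. Only permutations of (1,2,3) contribute; the two non-zero terms are:
eps_{123} u_2 v_3 = 1 * -1.1 * 6.9 = -7.59
eps_{132} u_3 v_2 = -1 * 5.8 * -1.2 = 6.96
(u x v)_1 = -0.63

-0.63


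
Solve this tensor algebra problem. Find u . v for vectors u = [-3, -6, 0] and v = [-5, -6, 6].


The inner product u . v = sum of u_i * v_i.
Term-by-term: -3 * -5, -6 * -6, 0 * 6
Products: 15, 36, 0
Sum = 15 + 36 + 0 = 51

51


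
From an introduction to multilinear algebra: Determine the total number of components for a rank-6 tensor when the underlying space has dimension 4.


The number of components of a rank-r tensor in d dimensions is d^r.
Here d = 4 and r = 6.
4^6 = 4096

4096


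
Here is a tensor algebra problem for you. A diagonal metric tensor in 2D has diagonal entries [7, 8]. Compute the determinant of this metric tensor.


For a diagonal metric, the determinant is the product of diagonal entries.
Diagonal entries: 7, 8
det(g) = 7 * 8 = 56

56
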